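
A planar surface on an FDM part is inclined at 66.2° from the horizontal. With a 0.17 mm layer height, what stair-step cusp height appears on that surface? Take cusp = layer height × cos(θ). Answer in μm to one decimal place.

Cusp = layer height × cos(66.2°) = 0.17 × 0.4035 = 0.068595 mm = 68.6 μm.

68.6 μm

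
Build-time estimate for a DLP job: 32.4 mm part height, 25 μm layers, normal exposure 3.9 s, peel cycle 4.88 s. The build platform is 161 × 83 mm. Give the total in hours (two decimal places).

Number of layers: 32.4 / 0.025 → 1296 (rounded up).
Cycle time = 3.9 + 4.88 = 8.78 s.
Build time: 1296 × 8.78 s = 11378.88 s, i.e. 3.16 hours.

3.16 hours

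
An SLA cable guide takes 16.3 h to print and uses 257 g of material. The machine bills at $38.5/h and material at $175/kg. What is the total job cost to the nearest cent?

Time charge: 38.5 × 16.3 → $627.55.
Material charge = 175 × 257/1000 = $44.975.
Total = 627.55 + 44.975 = 672.525 ≈ $672.53.

$672.53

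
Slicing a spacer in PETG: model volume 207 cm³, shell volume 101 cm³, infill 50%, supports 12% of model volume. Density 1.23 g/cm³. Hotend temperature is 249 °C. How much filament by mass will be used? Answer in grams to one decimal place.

Interior volume = 207 − 101 = 106 cm³.
Infill deposited = 0.50 × 106, so 53 cm³.
Support = 0.12 × 207, so 24.84 cm³.
Total printed volume = 101 + 53 + 24.84, so 178.84 cm³.
Mass: 178.84 × 1.23 → 219.9732 g.

220.0 g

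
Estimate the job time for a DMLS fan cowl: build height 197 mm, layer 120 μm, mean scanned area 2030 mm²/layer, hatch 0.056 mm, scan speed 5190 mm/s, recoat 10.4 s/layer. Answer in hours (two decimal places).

Number of layers: 197 / 0.12 → 1642 (rounded up).
Hatch length per layer = 2030 / 0.056, so 36250 mm.
Laser time per layer = 36250 / 5190, so 6.9846 s.
Time per layer = 6.9846 + 10.4, so 17.3846 s.
1642 layers × 17.3846 s/layer = 28545.5132 s, i.e. 7.93 hours.

7.93 hours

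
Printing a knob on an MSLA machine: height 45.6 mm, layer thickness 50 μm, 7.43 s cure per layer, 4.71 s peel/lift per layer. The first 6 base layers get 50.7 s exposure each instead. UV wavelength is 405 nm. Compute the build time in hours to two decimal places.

3.15 hours

Number of layers: 45.6 / 0.05 → 912 (rounded up).
Bottom layers = 6 × (50.7 + 4.71), so 332.46 s.
Regular layers = 906 × (7.43 + 4.71), so 10998.84 s.
Total = 332.46 + 10998.84 = 11331.3 s = 3.15 hours.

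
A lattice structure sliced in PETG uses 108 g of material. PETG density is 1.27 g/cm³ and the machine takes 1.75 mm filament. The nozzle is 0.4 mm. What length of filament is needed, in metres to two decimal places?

35.36 m

Volume = 108 g / 1.27 g·cm⁻³ = 85.0394 cm³ = 85039.4 mm³.
Filament cross-section = π × (1.75/2)² = 2.4053 mm².
Length = 85039.4 / 2.4053 = 35355.01 mm = 35.36 m.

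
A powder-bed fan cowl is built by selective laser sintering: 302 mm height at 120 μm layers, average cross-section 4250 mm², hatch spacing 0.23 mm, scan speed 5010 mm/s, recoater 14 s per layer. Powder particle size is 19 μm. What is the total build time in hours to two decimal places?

12.37 hours

Layers = ⌈302/0.12⌉ = 2517.
Scan path per layer: 4250 / 0.23 → 18478.3 mm.
Scan time per layer: 18478.3 / 5010 → 3.6883 s.
Time per layer = 3.6883 + 14, so 17.6883 s.
2517 layers × 17.6883 s/layer = 44521.4511 s, i.e. 12.37 hours.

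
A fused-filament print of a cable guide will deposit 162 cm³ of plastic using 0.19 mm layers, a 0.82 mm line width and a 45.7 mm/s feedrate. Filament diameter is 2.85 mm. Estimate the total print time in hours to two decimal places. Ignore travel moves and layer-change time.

Bead cross-section = 0.19 × 0.82 = 0.1558 mm².
Total extruded path = 162000/0.1558 = 1039794.6 mm.
Time extruding = 1039794.6 / 45.7 = 22752.6 s.
In the requested units: 22752.6 s = 6.32 hours.

6.32 hours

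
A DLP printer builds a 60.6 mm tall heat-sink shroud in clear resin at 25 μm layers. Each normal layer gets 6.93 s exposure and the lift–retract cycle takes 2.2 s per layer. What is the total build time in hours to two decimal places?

Number of layers: 60.6 / 0.025 → 2424 (rounded up).
Cycle time = 6.93 + 2.2 = 9.13 s.
Build time: 2424 × 9.13 s = 22131.12 s, i.e. 6.15 hours.

6.15 hours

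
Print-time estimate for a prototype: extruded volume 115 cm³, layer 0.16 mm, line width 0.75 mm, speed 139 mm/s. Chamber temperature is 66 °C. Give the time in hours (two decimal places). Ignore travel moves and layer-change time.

Extrusion cross-section: 0.16 × 0.75 → 0.12 mm².
Toolpath length = 115 cm³ / 0.12 mm² = 115000 / 0.12 = 958333.3 mm.
Extrusion time = 958333.3 / 139 = 6894.5 s.
6894.5 s = 1.92 hours.

1.92 hours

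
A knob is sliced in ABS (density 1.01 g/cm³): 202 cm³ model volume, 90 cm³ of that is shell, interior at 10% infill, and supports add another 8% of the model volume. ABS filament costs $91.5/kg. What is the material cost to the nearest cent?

$10.85

Infill region: 202 − 90 → 112 cm³.
Infill volume = 0.10 × 112 = 11.2 cm³.
Support = 0.08 × 202, so 16.16 cm³.
Total extruded = 90 + 11.2 + 16.16, so 117.36 cm³.
Mass = 117.36 × 1.01 = 118.5336 g.
At $91.5/kg: 118.5336/1000 × 91.5 = $10.85.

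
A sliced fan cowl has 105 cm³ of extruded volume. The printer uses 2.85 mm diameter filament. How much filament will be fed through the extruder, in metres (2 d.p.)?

Cross-section of 2.85 mm filament: π·(2.85/2)² = 6.3794 mm².
Length = 105 cm³ / 6.3794 mm² = 105000 / 6.3794 = 16459.23 mm = 16.46 m.

16.46 m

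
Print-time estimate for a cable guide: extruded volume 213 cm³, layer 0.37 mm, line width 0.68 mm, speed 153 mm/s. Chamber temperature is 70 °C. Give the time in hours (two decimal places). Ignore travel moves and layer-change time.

Extrusion cross-section: 0.37 × 0.68 → 0.2516 mm².
Path length: 213000 mm³ / 0.2516 mm² → 846581.9 mm.
Time extruding = 846581.9 / 153 = 5533.2 s.
Converting: 5533.2 s = 1.54 hours.

1.54 hours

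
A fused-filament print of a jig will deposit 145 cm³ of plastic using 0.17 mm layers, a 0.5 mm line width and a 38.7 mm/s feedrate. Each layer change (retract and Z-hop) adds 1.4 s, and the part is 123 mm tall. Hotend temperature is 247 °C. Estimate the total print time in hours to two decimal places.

12.53 hours

Extrusion cross-section = 0.17 × 0.5, so 0.085 mm².
Total extruded path = 145000/0.085 = 1705882.4 mm.
Time extruding: 1705882.4 / 38.7 → 44079.6 s.
Layers = ⌈123/0.17⌉ = 724.
Layer-change overhead = 724 × 1.4, so 1013.6 s.
Altogether 44079.6 + 1013.6 = 45093.2 s, i.e. 12.53 hours.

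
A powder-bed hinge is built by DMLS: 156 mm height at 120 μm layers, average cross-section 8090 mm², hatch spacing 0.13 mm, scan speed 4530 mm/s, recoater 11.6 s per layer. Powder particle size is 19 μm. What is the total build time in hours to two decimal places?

9.15 hours

Number of layers: 156 / 0.12 → 1300 (rounded up).
Scan path per layer = 8090 / 0.13 = 62230.8 mm.
Per-layer scan time: 62230.8 / 4530 → 13.7375 s.
Per-layer time = 13.7375 + 11.6 = 25.3375 s.
Total: 1300 × 25.3375 s = 32938.75 s → 9.15 hours.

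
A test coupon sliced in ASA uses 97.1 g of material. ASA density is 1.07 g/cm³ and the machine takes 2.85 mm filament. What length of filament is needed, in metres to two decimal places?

14.23 m

Extruded volume: 97.1/1.07 = 90.7477 cm³ (90747.7 mm³).
A = π r² = π × 1.425² = 6.3794 mm².
L = V/A = 90747.7/6.3794 = 14225.12 mm → 14.23 m.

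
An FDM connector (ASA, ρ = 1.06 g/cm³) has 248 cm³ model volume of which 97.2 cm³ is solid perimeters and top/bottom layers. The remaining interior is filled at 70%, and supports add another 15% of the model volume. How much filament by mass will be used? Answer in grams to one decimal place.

Interior volume: 248 − 97.2 → 150.8 cm³.
Deposited infill = 0.70 × 150.8 = 105.56 cm³.
Support = 0.15 × 248, so 37.2 cm³.
Total printed volume: 97.2 + 105.56 + 37.2 → 239.96 cm³.
Mass = 239.96 × 1.06, so 254.3576 g.

254.4 g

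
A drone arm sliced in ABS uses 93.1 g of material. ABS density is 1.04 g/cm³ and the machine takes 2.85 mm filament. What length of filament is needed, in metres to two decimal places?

Volume = 93.1 g / 1.04 g·cm⁻³ = 89.5192 cm³ = 89519.2 mm³.
Filament cross-section = π × (2.85/2)² = 6.3794 mm².
L = V/A = 89519.2/6.3794 = 14032.54 mm → 14.03 m.

14.03 m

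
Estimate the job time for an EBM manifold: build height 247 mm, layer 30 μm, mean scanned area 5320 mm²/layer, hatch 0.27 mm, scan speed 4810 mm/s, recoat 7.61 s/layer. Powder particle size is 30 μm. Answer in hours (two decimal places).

26.78 hours

Number of layers: 247 / 0.03 → 8234 (rounded up).
Per-layer scan distance = 5320 / 0.27, so 19703.7 mm.
Per-layer scan time = 19703.7 / 4810 = 4.0964 s.
Layer cycle = 4.0964 + 7.61 = 11.7064 s.
Build time = 8234 × 11.7064 = 96390.4976 s = 26.78 hours.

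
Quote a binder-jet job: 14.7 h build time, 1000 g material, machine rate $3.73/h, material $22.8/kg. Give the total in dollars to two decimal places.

$77.63

Machine-time cost: 3.73 × 14.7 → $54.831.
Feedstock cost = 22.8 × 1000/1000, so $22.80.
Total = 54.831 + 22.80 = 77.631 ≈ $77.63.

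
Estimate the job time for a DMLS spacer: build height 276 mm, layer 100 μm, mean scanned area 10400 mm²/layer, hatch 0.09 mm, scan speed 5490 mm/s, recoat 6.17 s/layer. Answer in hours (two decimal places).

20.87 hours

Layer count = ceil(276 / 0.1) = 2760.
Hatch length per layer = 10400 / 0.09, so 115555.6 mm.
Laser time per layer = 115555.6 / 5490 = 21.0484 s.
Time per layer = 21.0484 + 6.17 = 27.2184 s.
Total: 2760 × 27.2184 s = 75122.784 s → 20.87 hours.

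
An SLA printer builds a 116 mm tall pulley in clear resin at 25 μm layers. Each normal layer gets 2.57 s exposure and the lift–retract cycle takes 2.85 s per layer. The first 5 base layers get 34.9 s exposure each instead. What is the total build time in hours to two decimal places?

Layer count = ceil(116 / 0.025) = 4640.
Base layers: 5 × (34.9 + 2.85) → 188.75 s.
Normal layers = 4635 × (2.57 + 2.85) = 25121.7 s.
Total = 188.75 + 25121.7 = 25310.45 s = 7.03 hours.

7.03 hours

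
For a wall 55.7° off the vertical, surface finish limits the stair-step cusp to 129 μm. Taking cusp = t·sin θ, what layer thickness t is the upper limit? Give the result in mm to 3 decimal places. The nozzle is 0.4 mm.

sin(55.7°) = 0.8261; t_max = 0.129/0.8261 = 0.156 mm.

0.156 mm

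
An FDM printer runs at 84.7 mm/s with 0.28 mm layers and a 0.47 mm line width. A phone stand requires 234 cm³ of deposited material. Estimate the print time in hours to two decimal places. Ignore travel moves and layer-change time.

5.83 hours

Bead cross-section = 0.28 × 0.47 = 0.1316 mm².
Total extruded path = 234000/0.1316 = 1778115.5 mm.
Print-move time: 1778115.5 / 84.7 → 20993.1 s.
Converting: 20993.1 s = 5.83 hours.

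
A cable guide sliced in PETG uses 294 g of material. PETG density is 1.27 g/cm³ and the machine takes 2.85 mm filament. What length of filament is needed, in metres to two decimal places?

36.29 m

Extruded volume: 294/1.27 = 231.4961 cm³ (231496.1 mm³).
A = π r² = π × 1.425² = 6.3794 mm².
Length = 231496.1 / 6.3794 = 36288.07 mm = 36.29 m.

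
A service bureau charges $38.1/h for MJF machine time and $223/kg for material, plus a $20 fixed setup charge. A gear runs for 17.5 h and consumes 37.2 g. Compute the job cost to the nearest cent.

$695.05

Machine cost = 38.1 × 17.5, so $666.75.
Feedstock cost: 223 × 37.2/1000 → $8.2956.
Total = 666.75 + 8.2956 + 20 = 695.0456 ≈ $695.05.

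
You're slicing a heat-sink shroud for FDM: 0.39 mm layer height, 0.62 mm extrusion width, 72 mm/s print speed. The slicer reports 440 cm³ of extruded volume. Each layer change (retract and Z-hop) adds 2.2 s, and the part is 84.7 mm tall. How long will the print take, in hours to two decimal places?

Line area = 0.39 × 0.62 = 0.2418 mm².
Toolpath length = 440 cm³ / 0.2418 mm² = 440000 / 0.2418 = 1819685.7 mm.
Print-move time: 1819685.7 / 72 → 25273.4 s.
Layer count = ceil(84.7 / 0.39) = 218.
Z-hop total = 218 × 2.2 = 479.6 s.
Altogether 25273.4 + 479.6 = 25753 s, i.e. 7.15 hours.

7.15 hours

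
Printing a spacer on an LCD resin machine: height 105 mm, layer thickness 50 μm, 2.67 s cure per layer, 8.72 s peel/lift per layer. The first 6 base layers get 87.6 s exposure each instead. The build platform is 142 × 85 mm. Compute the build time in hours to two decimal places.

Layers = ⌈105/0.05⌉ = 2100.
Burn-in layers = 6 × (87.6 + 8.72) = 577.92 s.
Regular layers: 2094 × (2.67 + 8.72) → 23850.66 s.
Total = 577.92 + 23850.66 = 24428.58 s = 6.79 hours.

6.79 hours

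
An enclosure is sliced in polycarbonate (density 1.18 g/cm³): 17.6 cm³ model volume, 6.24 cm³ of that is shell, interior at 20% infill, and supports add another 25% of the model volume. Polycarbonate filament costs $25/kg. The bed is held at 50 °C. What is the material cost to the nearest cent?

$0.38

Volume inside the shell = 17.6 − 6.24, so 11.36 cm³.
Infill volume: 0.20 × 11.36 → 2.272 cm³.
Support = 0.25 × 17.6, so 4.4 cm³.
Total extruded = 6.24 + 2.272 + 4.4 = 12.912 cm³.
Mass = 12.912 × 1.18 = 15.23616 g.
Cost = 15.23616 g / 1000 × $25/kg = $0.38.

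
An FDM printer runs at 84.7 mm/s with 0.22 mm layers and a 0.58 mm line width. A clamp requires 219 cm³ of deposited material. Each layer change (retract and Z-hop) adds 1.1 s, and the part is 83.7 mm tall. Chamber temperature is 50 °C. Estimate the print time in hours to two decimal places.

5.75 hours

Bead cross-section = 0.22 × 0.58, so 0.1276 mm².
Path length: 219000 mm³ / 0.1276 mm² → 1716300.9 mm.
Time extruding = 1716300.9 / 84.7 = 20263.3 s.
Layer count = ceil(83.7 / 0.22) = 381.
Non-print overhead = 381 × 1.1 = 419.1 s.
Altogether 20263.3 + 419.1 = 20682.4 s, i.e. 5.75 hours.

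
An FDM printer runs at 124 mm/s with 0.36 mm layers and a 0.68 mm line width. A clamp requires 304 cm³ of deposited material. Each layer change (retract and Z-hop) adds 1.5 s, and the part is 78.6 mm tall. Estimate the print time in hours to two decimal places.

Line area = 0.36 × 0.68, so 0.2448 mm².
Toolpath length = 304 cm³ / 0.2448 mm² = 304000 / 0.2448 = 1241830.1 mm.
Time extruding = 1241830.1 / 124 = 10014.8 s.
Layers = ⌈78.6/0.36⌉ = 219.
Z-hop total = 219 × 1.5, so 328.5 s.
Altogether 10014.8 + 328.5 = 10343.3 s, i.e. 2.87 hours.

2.87 hours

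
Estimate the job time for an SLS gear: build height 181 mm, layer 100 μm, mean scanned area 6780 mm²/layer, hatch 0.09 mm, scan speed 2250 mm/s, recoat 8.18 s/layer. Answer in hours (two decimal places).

20.95 hours

Layers = ⌈181/0.1⌉ = 1810.
Hatch length per layer = 6780 / 0.09, so 75333.3 mm.
Laser time per layer = 75333.3 / 2250, so 33.4815 s.
Layer cycle = 33.4815 + 8.18, so 41.6615 s.
1810 layers × 41.6615 s/layer = 75407.315 s, i.e. 20.95 hours.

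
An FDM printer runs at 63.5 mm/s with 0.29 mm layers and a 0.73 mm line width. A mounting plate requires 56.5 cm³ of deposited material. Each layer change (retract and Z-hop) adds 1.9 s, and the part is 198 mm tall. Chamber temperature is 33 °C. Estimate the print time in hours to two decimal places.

1.53 hours

Extrusion cross-section: 0.29 × 0.73 → 0.2117 mm².
Toolpath length = 56.5 cm³ / 0.2117 mm² = 56500 / 0.2117 = 266887.1 mm.
Time extruding = 266887.1 / 63.5, so 4202.9 s.
Number of layers: 198 / 0.29 → 683 (rounded up).
Non-print overhead: 683 × 1.9 → 1297.7 s.
Altogether 4202.9 + 1297.7 = 5500.6 s, i.e. 1.53 hours.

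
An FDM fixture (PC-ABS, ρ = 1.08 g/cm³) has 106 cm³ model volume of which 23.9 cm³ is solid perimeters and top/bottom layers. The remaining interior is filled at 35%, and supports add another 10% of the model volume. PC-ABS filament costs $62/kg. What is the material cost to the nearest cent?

$4.23

Infill region = 106 − 23.9 = 82.1 cm³.
Deposited infill = 0.35 × 82.1, so 28.735 cm³.
Support: 0.10 × 106 → 10.6 cm³.
Total extruded = 23.9 + 28.735 + 10.6 = 63.235 cm³.
Mass = 63.235 × 1.08, so 68.2938 g.
Cost = 68.2938 g / 1000 × $62/kg = $4.23.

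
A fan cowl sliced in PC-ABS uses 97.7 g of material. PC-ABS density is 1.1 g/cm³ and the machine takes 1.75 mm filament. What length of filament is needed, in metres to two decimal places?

Volume = 97.7 g / 1.1 g·cm⁻³ = 88.8182 cm³ = 88818.2 mm³.
Cross-section of 1.75 mm filament: π·(1.75/2)² = 2.4053 mm².
Length = 88818.2 / 2.4053 = 36926.04 mm = 36.93 m.

36.93 m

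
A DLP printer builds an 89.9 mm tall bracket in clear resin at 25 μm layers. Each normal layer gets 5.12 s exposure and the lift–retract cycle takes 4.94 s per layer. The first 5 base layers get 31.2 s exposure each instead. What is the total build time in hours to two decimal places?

Number of layers: 89.9 / 0.025 → 3596 (rounded up).
Burn-in layers: 5 × (31.2 + 4.94) → 180.7 s.
Regular layers = 3591 × (5.12 + 4.94) = 36125.46 s.
Sum: 180.7 + 36125.46 = 36306.16 s → 10.09 hours.

10.09 hours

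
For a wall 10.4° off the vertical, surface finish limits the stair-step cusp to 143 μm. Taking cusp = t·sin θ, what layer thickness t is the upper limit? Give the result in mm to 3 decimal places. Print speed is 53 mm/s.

Layer height = cusp / sin(10.4°) = 0.143 / 0.1805 = 0.792 mm.

0.792 mm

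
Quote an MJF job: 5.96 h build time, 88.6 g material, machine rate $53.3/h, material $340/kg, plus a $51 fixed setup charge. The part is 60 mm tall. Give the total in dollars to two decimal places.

Time charge = 53.3 × 5.96, so $317.668.
Feedstock cost = 340 × 88.6/1000, so $30.124.
Adding setup: 317.668 + 30.124 + 51 → 398.792 ≈ $398.79.

$398.79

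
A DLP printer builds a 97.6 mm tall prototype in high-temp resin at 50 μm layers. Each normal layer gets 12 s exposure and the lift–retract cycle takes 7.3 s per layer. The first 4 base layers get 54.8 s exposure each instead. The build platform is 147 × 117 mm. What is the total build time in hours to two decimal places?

10.51 hours

Layers = ⌈97.6/0.05⌉ = 1952.
Burn-in layers: 4 × (54.8 + 7.3) → 248.4 s.
Normal layers = 1948 × (12 + 7.3) = 37596.4 s.
Total = 248.4 + 37596.4 = 37844.8 s = 10.51 hours.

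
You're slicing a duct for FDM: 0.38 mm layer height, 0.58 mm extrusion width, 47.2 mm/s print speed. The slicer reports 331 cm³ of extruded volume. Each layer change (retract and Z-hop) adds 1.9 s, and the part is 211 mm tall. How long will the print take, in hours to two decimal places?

9.13 hours

Bead cross-section = 0.38 × 0.58 = 0.2204 mm².
Toolpath length = 331 cm³ / 0.2204 mm² = 331000 / 0.2204 = 1501814.9 mm.
Print-move time = 1501814.9 / 47.2, so 31818.1 s.
Number of layers: 211 / 0.38 → 556 (rounded up).
Layer-change overhead = 556 × 1.9, so 1056.4 s.
Altogether 31818.1 + 1056.4 = 32874.5 s, i.e. 9.13 hours.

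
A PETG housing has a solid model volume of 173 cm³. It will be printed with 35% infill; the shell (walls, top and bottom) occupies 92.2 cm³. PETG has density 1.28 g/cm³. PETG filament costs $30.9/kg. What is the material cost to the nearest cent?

Interior volume: 173 − 92.2 → 80.8 cm³.
Deposited infill = 0.35 × 80.8, so 28.28 cm³.
Total printed volume = 92.2 + 28.28, so 120.48 cm³.
Mass = 120.48 × 1.28 = 154.2144 g.
At $30.9/kg: 154.2144/1000 × 30.9 = $4.77.

$4.77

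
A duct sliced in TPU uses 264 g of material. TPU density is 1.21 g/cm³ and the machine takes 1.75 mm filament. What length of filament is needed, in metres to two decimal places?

90.71 m

Volume = 264 g / 1.21 g·cm⁻³ = 218.1818 cm³ = 218181.8 mm³.
Cross-section of 1.75 mm filament: π·(1.75/2)² = 2.4053 mm².
Length = 218181.8 / 2.4053 = 90708.77 mm = 90.71 m.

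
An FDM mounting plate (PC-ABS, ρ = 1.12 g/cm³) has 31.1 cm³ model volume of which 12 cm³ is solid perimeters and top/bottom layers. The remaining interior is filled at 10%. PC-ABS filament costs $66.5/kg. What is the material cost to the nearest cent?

Volume inside the shell = 31.1 − 12 = 19.1 cm³.
Infill volume = 0.10 × 19.1, so 1.91 cm³.
Deposited volume = 12 + 1.91, so 13.91 cm³.
Mass = 13.91 × 1.12 = 15.5792 g.
At $66.5/kg: 15.5792/1000 × 66.5 = $1.04.

$1.04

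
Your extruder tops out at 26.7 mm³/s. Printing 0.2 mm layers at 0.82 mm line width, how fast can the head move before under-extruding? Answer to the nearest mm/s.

Bead cross-section = 0.2 × 0.82 = 0.164 mm².
Max speed = 26.7 / 0.164 = 162.80 ≈ 163 mm/s.

163 mm/s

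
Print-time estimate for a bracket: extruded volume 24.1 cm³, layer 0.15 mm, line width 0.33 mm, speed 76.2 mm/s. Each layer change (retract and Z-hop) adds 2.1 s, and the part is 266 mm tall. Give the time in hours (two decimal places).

2.81 hours

Extrusion cross-section = 0.15 × 0.33 = 0.0495 mm².
Path length: 24100 mm³ / 0.0495 mm² → 486868.7 mm.
Print-move time = 486868.7 / 76.2, so 6389.4 s.
Number of layers: 266 / 0.15 → 1774 (rounded up).
Layer-change overhead = 1774 × 2.1, so 3725.4 s.
Altogether 6389.4 + 3725.4 = 10114.8 s, i.e. 2.81 hours.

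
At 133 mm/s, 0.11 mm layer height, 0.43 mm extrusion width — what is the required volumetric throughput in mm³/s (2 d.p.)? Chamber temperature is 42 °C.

6.29

Bead cross-section = 0.11 × 0.43, so 0.0473 mm².
Q = v·A = 133 × 0.0473 = 6.29 mm³/s.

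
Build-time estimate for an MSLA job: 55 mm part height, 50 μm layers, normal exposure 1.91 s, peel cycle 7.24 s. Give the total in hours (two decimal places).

2.80 hours

Layers = ⌈55/0.05⌉ = 1100.
Cycle time = 1.91 + 7.24 = 9.15 s.
Build time: 1100 × 9.15 s = 10065 s, i.e. 2.80 hours.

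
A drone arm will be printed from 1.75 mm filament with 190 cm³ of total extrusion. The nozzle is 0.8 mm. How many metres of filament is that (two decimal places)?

78.99 m

A = π r² = π × 0.875² = 2.4053 mm².
Length = 190 cm³ / 2.4053 mm² = 190000 / 2.4053 = 78992.23 mm = 78.99 m.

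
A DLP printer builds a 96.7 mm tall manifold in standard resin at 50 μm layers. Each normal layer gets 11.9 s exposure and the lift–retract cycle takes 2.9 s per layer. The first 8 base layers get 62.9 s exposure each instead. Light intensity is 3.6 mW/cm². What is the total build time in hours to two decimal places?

8.06 hours

Layers = ⌈96.7/0.05⌉ = 1934.
Base layers: 8 × (62.9 + 2.9) → 526.4 s.
Normal layers: 1926 × (11.9 + 2.9) → 28504.8 s.
Sum: 526.4 + 28504.8 = 29031.2 s → 8.06 hours.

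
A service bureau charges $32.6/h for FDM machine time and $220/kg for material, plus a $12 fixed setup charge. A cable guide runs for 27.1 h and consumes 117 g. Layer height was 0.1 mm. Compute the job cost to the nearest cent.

Machine-time cost = 32.6 × 27.1 = $883.46.
Feedstock cost = 220 × 117/1000, so $25.74.
Adding setup: 883.46 + 25.74 + 12 → $921.20.

$921.20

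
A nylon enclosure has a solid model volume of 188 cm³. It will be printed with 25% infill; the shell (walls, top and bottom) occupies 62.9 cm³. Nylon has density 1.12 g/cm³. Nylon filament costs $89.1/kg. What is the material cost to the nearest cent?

$9.40

Infill region: 188 − 62.9 → 125.1 cm³.
Deposited infill = 0.25 × 125.1 = 31.275 cm³.
Total extruded: 62.9 + 31.275 → 94.175 cm³.
Mass = 94.175 × 1.12, so 105.476 g.
Cost = 105.476 g / 1000 × $89.1/kg = $9.40.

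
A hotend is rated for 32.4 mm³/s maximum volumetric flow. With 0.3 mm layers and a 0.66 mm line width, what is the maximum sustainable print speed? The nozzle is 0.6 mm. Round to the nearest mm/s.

164 mm/s

A = 0.3 × 0.66, so 0.198 mm².
Max speed = 32.4 / 0.198 = 163.64 ≈ 164 mm/s.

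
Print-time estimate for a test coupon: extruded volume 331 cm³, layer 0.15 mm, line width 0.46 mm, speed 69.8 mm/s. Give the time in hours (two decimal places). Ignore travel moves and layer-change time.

19.09 hours

Line area = 0.15 × 0.46 = 0.069 mm².
Toolpath length = 331 cm³ / 0.069 mm² = 331000 / 0.069 = 4797101.4 mm.
Extrusion time = 4797101.4 / 69.8, so 68726.4 s.
68726.4 s = 19.09 hours.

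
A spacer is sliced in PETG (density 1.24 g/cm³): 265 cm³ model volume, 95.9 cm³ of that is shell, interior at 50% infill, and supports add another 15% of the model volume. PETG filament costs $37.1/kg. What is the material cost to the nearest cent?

$10.13

Infill region = 265 − 95.9, so 169.1 cm³.
Infill deposited = 0.50 × 169.1, so 84.55 cm³.
Support: 0.15 × 265 → 39.75 cm³.
Deposited volume: 95.9 + 84.55 + 39.75 → 220.2 cm³.
Mass = 220.2 × 1.24, so 273.048 g.
At $37.1/kg: 273.048/1000 × 37.1 = $10.13.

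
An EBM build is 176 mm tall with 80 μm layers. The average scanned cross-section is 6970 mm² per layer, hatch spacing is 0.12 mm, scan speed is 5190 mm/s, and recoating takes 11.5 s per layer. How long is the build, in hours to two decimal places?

13.87 hours

Layers = ⌈176/0.08⌉ = 2200.
Scan path per layer = 6970 / 0.12, so 58083.3 mm.
Scan time per layer: 58083.3 / 5190 → 11.1914 s.
Layer cycle = 11.1914 + 11.5 = 22.6914 s.
Build time = 2200 × 22.6914 = 49921.08 s = 13.87 hours.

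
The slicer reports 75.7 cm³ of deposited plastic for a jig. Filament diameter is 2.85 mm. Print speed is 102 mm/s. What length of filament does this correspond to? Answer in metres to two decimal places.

11.87 m

Filament cross-section = π × (2.85/2)² = 6.3794 mm².
L = 75700 mm³ / 6.3794 mm² = 11866.32 mm, i.e. 11.87 m.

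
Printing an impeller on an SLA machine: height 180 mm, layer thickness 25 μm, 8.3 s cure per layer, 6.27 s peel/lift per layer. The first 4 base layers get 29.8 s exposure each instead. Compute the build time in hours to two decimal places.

Number of layers: 180 / 0.025 → 7200 (rounded up).
Bottom layers = 4 × (29.8 + 6.27) = 144.28 s.
Remaining layers = 7196 × (8.3 + 6.27), so 104845.72 s.
Total = 144.28 + 104845.72 = 104990 s = 29.16 hours.

29.16 hours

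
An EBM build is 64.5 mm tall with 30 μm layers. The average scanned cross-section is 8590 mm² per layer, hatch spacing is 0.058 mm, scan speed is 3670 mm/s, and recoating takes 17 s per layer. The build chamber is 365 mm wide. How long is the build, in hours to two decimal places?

Number of layers: 64.5 / 0.03 → 2150 (rounded up).
Hatch length per layer: 8590 / 0.058 → 148103.4 mm.
Beam time per layer = 148103.4 / 3670 = 40.3551 s.
Per-layer time = 40.3551 + 17, so 57.3551 s.
Total: 2150 × 57.3551 s = 123313.465 s → 34.25 hours.

34.25 hours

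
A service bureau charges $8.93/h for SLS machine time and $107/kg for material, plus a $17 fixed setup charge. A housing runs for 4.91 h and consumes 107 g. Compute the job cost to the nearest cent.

Time charge = 8.93 × 4.91, so $43.8463.
Material cost: 107 × 107/1000 → $11.449.
Total = 43.8463 + 11.449 + 17 = 72.2953 ≈ $72.30.

$72.30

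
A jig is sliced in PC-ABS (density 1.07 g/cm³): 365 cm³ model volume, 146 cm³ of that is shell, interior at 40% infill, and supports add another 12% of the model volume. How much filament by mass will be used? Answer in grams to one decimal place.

Volume inside the shell = 365 − 146, so 219 cm³.
Infill deposited = 0.40 × 219 = 87.6 cm³.
Support = 0.12 × 365 = 43.8 cm³.
Total printed volume = 146 + 87.6 + 43.8 = 277.4 cm³.
Mass = 277.4 × 1.07, so 296.818 g.

296.8 g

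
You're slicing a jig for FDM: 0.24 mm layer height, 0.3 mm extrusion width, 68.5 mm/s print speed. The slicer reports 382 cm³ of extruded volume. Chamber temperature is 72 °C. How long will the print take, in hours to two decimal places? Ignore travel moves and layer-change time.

Extrusion cross-section: 0.24 × 0.3 → 0.072 mm².
Total extruded path = 382000/0.072 = 5305555.6 mm.
Extrusion time = 5305555.6 / 68.5, so 77453.4 s.
Converting: 77453.4 s = 21.51 hours.

21.51 hours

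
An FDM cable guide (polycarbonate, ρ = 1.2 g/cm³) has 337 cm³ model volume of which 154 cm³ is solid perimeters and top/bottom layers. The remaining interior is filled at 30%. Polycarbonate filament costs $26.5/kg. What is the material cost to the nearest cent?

Infill region: 337 − 154 → 183 cm³.
Infill deposited = 0.30 × 183 = 54.9 cm³.
Deposited volume = 154 + 54.9, so 208.9 cm³.
Mass: 208.9 × 1.2 → 250.68 g.
At $26.5/kg: 250.68/1000 × 26.5 = $6.64.

$6.64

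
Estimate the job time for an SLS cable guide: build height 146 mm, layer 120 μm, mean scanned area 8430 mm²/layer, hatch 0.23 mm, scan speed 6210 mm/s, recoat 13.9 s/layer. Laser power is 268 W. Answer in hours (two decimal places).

6.69 hours

Number of layers: 146 / 0.12 → 1217 (rounded up).
Hatch length per layer = 8430 / 0.23 = 36652.2 mm.
Scan time per layer = 36652.2 / 6210, so 5.9021 s.
Layer cycle = 5.9021 + 13.9, so 19.8021 s.
Build time = 1217 × 19.8021 = 24099.1557 s = 6.69 hours.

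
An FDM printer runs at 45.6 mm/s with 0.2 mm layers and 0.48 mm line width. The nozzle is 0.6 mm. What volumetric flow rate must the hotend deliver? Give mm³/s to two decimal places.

Bead cross-section = 0.2 × 0.48, so 0.096 mm².
Q = v·A = 45.6 × 0.096 = 4.38 mm³/s.

4.38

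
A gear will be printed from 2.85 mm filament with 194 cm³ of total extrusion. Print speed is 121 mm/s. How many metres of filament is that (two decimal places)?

30.41 m

A = π r² = π × 1.425² = 6.3794 mm².
L = 194000 mm³ / 6.3794 mm² = 30410.38 mm, i.e. 30.41 m.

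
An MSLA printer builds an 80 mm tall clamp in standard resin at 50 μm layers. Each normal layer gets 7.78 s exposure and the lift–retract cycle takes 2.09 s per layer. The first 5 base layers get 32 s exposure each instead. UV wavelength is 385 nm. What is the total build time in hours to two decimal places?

4.42 hours

Layer count = ceil(80 / 0.05) = 1600.
Burn-in layers: 5 × (32 + 2.09) → 170.45 s.
Regular layers = 1595 × (7.78 + 2.09), so 15742.65 s.
Sum: 170.45 + 15742.65 = 15913.1 s → 4.42 hours.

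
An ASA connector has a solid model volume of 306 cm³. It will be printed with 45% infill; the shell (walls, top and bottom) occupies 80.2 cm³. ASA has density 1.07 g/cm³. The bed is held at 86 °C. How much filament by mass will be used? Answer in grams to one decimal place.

Interior volume: 306 − 80.2 → 225.8 cm³.
Deposited infill = 0.45 × 225.8 = 101.61 cm³.
Deposited volume = 80.2 + 101.61 = 181.81 cm³.
Mass: 181.81 × 1.07 → 194.5367 g.

194.5 g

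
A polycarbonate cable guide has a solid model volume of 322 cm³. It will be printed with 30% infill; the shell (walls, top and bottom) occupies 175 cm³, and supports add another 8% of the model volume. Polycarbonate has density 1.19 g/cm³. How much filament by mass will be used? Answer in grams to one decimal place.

291.4 g

Infill region = 322 − 175, so 147 cm³.
Infill deposited: 0.30 × 147 → 44.1 cm³.
Support = 0.08 × 322, so 25.76 cm³.
Total printed volume = 175 + 44.1 + 25.76, so 244.86 cm³.
Mass: 244.86 × 1.19 → 291.3834 g.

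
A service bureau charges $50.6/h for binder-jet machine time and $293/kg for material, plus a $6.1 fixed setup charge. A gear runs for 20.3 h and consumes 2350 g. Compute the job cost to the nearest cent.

Time charge = 50.6 × 20.3, so $1027.18.
Material charge = 293 × 2350/1000, so $688.55.
Adding setup: 1027.18 + 688.55 + 6.1 → $1721.83.

$1721.83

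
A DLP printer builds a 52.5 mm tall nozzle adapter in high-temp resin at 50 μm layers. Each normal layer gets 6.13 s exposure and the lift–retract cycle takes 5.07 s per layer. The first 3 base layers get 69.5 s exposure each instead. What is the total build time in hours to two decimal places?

Layer count = ceil(52.5 / 0.05) = 1050.
Bottom layers = 3 × (69.5 + 5.07) = 223.71 s.
Regular layers = 1047 × (6.13 + 5.07), so 11726.4 s.
Sum: 223.71 + 11726.4 = 11950.11 s → 3.32 hours.

3.32 hours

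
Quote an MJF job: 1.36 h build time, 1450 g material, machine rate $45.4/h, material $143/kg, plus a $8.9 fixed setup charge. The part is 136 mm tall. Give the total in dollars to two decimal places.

Machine cost: 45.4 × 1.36 → $61.744.
Material cost = 143 × 1450/1000 = $207.35.
Total = 61.744 + 207.35 + 8.9 = 277.994 ≈ $277.99.

$277.99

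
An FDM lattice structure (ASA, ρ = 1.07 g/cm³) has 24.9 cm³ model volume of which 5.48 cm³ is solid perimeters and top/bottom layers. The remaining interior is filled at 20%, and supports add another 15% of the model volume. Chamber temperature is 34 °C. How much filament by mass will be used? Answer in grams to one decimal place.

14.0 g

Infill region = 24.9 − 5.48, so 19.42 cm³.
Infill deposited: 0.20 × 19.42 → 3.884 cm³.
Support = 0.15 × 24.9, so 3.735 cm³.
Total printed volume: 5.48 + 3.884 + 3.735 → 13.099 cm³.
Mass = 13.099 × 1.07 = 14.01593 g.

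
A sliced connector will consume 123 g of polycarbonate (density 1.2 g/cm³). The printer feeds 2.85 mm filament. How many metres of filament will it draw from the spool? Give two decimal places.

Volume = 123 g / 1.2 g·cm⁻³ = 102.5 cm³ = 102500 mm³.
A = π r² = π × 1.425² = 6.3794 mm².
L = V/A = 102500/6.3794 = 16067.34 mm → 16.07 m.

16.07 m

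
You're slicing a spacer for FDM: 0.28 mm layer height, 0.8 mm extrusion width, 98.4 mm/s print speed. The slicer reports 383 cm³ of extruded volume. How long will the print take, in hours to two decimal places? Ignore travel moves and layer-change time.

4.83 hours

Extrusion cross-section: 0.28 × 0.8 → 0.224 mm².
Total extruded path = 383000/0.224 = 1709821.4 mm.
Time extruding = 1709821.4 / 98.4 = 17376.2 s.
17376.2 s = 4.83 hours.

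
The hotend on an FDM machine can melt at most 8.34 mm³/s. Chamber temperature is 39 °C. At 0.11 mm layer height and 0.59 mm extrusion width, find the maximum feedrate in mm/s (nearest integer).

129 mm/s

Extrusion cross-section = 0.11 × 0.59 = 0.0649 mm².
Max speed = 8.34 / 0.0649 = 128.51 ≈ 129 mm/s.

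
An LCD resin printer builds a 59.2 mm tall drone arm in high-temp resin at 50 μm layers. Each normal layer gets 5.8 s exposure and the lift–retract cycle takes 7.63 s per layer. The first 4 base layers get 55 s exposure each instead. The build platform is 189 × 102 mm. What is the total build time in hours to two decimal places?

4.47 hours

Number of layers: 59.2 / 0.05 → 1184 (rounded up).
Burn-in layers = 4 × (55 + 7.63), so 250.52 s.
Remaining layers: 1180 × (5.8 + 7.63) → 15847.4 s.
Sum: 250.52 + 15847.4 = 16097.92 s → 4.47 hours.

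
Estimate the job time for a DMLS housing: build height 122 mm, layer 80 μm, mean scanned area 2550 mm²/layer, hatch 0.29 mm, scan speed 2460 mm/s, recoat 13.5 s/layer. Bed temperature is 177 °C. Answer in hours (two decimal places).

7.23 hours

Layers = ⌈122/0.08⌉ = 1525.
Per-layer scan distance = 2550 / 0.29 = 8793.1 mm.
Laser time per layer = 8793.1 / 2460 = 3.5744 s.
Per-layer time = 3.5744 + 13.5 = 17.0744 s.
1525 layers × 17.0744 s/layer = 26038.46 s, i.e. 7.23 hours.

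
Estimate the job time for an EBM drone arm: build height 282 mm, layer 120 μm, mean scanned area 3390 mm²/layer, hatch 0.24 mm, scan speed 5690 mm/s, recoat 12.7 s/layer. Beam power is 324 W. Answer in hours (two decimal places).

9.91 hours

Layers = ⌈282/0.12⌉ = 2350.
Hatch length per layer: 3390 / 0.24 → 14125 mm.
Per-layer scan time = 14125 / 5690 = 2.4824 s.
Per-layer time = 2.4824 + 12.7, so 15.1824 s.
Build time = 2350 × 15.1824 = 35678.64 s = 9.91 hours.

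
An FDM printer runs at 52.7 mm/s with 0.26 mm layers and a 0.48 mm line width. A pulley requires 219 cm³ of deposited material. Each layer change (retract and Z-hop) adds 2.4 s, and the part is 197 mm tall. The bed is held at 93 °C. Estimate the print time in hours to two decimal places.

Bead cross-section = 0.26 × 0.48 = 0.1248 mm².
Toolpath length = 219 cm³ / 0.1248 mm² = 219000 / 0.1248 = 1754807.7 mm.
Time extruding = 1754807.7 / 52.7 = 33298.1 s.
Layers = ⌈197/0.26⌉ = 758.
Layer-change overhead = 758 × 2.4 = 1819.2 s.
Altogether 33298.1 + 1819.2 = 35117.3 s, i.e. 9.75 hours.

9.75 hours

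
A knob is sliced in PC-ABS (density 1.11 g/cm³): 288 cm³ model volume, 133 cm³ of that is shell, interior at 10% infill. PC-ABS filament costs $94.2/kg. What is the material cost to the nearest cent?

$15.53

Interior volume = 288 − 133, so 155 cm³.
Deposited infill = 0.10 × 155, so 15.5 cm³.
Deposited volume: 133 + 15.5 → 148.5 cm³.
Mass: 148.5 × 1.11 → 164.835 g.
At $94.2/kg: 164.835/1000 × 94.2 = $15.53.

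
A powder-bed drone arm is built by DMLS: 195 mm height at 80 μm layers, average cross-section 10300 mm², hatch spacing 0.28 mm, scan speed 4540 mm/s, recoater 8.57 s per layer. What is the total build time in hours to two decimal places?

11.29 hours

Layer count = ceil(195 / 0.08) = 2438.
Hatch length per layer = 10300 / 0.28, so 36785.7 mm.
Per-layer scan time = 36785.7 / 4540 = 8.1026 s.
Time per layer: 8.1026 + 8.57 → 16.6726 s.
Total: 2438 × 16.6726 s = 40647.7988 s → 11.29 hours.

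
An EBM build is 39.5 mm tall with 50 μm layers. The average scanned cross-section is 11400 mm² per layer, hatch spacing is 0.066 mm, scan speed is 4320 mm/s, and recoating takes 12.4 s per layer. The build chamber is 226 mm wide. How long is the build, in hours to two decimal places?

Number of layers: 39.5 / 0.05 → 790 (rounded up).
Per-layer scan distance = 11400 / 0.066, so 172727.3 mm.
Beam time per layer = 172727.3 / 4320 = 39.9832 s.
Time per layer: 39.9832 + 12.4 → 52.3832 s.
Build time = 790 × 52.3832 = 41382.728 s = 11.50 hours.

11.50 hours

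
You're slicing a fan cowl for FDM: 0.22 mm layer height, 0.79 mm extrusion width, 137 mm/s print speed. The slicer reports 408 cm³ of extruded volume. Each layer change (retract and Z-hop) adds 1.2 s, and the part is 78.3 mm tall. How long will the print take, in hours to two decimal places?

4.88 hours

Extrusion cross-section = 0.22 × 0.79 = 0.1738 mm².
Path length: 408000 mm³ / 0.1738 mm² → 2347525.9 mm.
Extrusion time = 2347525.9 / 137 = 17135.2 s.
Number of layers: 78.3 / 0.22 → 356 (rounded up).
Non-print overhead = 356 × 1.2 = 427.2 s.
Altogether 17135.2 + 427.2 = 17562.4 s, i.e. 4.88 hours.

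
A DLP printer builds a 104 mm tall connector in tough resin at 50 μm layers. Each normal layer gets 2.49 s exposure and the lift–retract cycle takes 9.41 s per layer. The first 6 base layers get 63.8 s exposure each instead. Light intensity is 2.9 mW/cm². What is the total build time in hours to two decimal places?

Number of layers: 104 / 0.05 → 2080 (rounded up).
Burn-in layers = 6 × (63.8 + 9.41) = 439.26 s.
Remaining layers: 2074 × (2.49 + 9.41) → 24680.6 s.
Sum: 439.26 + 24680.6 = 25119.86 s → 6.98 hours.

6.98 hours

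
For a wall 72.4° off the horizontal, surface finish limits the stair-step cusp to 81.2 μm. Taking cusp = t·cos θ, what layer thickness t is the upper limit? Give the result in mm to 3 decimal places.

Layer height = cusp / cos(72.4°) = 0.0812 / 0.3024 = 0.269 mm.

0.269 mm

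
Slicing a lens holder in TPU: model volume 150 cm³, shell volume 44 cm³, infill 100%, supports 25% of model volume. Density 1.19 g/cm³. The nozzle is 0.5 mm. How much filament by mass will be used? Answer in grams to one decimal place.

Volume inside the shell = 150 − 44 = 106 cm³.
Infill deposited = 1.00 × 106, so 106 cm³.
Support = 0.25 × 150, so 37.5 cm³.
Total printed volume = 44 + 106 + 37.5 = 187.5 cm³.
Mass = 187.5 × 1.19, so 223.125 g.

223.1 g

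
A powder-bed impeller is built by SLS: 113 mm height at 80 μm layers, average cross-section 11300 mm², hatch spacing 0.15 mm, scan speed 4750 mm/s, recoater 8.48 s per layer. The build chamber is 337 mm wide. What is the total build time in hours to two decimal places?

Number of layers: 113 / 0.08 → 1413 (rounded up).
Scan path per layer = 11300 / 0.15, so 75333.3 mm.
Laser time per layer = 75333.3 / 4750, so 15.8596 s.
Per-layer time = 15.8596 + 8.48, so 24.3396 s.
Build time = 1413 × 24.3396 = 34391.8548 s = 9.55 hours.

9.55 hours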